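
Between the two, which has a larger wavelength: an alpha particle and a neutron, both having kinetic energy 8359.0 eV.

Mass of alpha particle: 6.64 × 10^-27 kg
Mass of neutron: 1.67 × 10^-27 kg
The neutron has the longer wavelength.

Using λ = h/√(2mKE):

For alpha particle: λ₁ = h/√(2m₁KE) = 1.57 × 10^-13 m
For neutron: λ₂ = h/√(2m₂KE) = 3.13 × 10^-13 m

Since λ ∝ 1/√m at constant kinetic energy, the lighter particle has the longer wavelength.

The neutron has the longer de Broglie wavelength.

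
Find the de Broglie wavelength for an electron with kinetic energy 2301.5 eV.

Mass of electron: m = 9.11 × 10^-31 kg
2.56 × 10^-11 m

Using λ = h/√(2mKE):

First convert KE to Joules: KE = 2301.5 eV = 3.687 × 10^-16 J

λ = h/√(2mKE)
λ = (6.626 × 10^-34 J·s) / √(2 × 9.11 × 10^-31 kg × 3.687 × 10^-16 J)
λ = 2.56 × 10^-11 m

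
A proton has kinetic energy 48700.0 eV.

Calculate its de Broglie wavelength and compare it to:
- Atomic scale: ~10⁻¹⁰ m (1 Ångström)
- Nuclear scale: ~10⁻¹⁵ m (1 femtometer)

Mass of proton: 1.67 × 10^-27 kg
λ = 1.30 × 10^-13 m, which is between nuclear and atomic scales.

Using λ = h/√(2mKE):

KE = 48700.0 eV = 7.803 × 10^-15 J

λ = h/√(2mKE)
λ = (6.626 × 10^-34 J·s) / √(2 × 1.67 × 10^-27 kg × 7.803 × 10^-15 J)
λ = 1.30 × 10^-13 m

Comparison:
- Atomic scale (10⁻¹⁰ m): λ is 0.0013× this size
- Nuclear scale (10⁻¹⁵ m): λ is 1.3e+02× this size

The wavelength is between nuclear and atomic scales.

This wavelength is appropriate for probing atomic structure but too large for nuclear physics experiments.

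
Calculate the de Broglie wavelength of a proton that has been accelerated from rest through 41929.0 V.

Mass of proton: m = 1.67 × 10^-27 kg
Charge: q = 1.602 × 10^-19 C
1.40 × 10^-13 m

When a particle is accelerated through voltage V, it gains kinetic energy KE = qV.

The de Broglie wavelength is then λ = h/√(2mqV):

λ = h/√(2mqV)
λ = (6.626 × 10^-34 J·s) / √(2 × 1.67 × 10^-27 kg × 1.602 × 10^-19 C × 41929.0 V)
λ = 1.40 × 10^-13 m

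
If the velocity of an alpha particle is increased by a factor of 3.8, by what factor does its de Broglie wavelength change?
The wavelength decreases by a factor of 3.8.

From λ = h/(mv), the wavelength is inversely proportional to velocity:

λ ∝ 1/v

If v → 3.8v, then λ → λ/3.8

When velocity is increased by a factor of 3.8, the wavelength decreases by a factor of 3.8.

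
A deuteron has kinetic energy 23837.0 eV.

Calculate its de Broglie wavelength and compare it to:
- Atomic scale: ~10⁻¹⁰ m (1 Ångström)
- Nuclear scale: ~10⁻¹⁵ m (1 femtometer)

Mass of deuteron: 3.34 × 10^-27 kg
λ = 1.31 × 10^-13 m, which is between nuclear and atomic scales.

Using λ = h/√(2mKE):

KE = 23837.0 eV = 3.819 × 10^-15 J

λ = h/√(2mKE)
λ = (6.626 × 10^-34 J·s) / √(2 × 3.34 × 10^-27 kg × 3.819 × 10^-15 J)
λ = 1.31 × 10^-13 m

Comparison:
- Atomic scale (10⁻¹⁰ m): λ is 0.0013× this size
- Nuclear scale (10⁻¹⁵ m): λ is 1.3e+02× this size

The wavelength is between nuclear and atomic scales.

This wavelength is appropriate for probing atomic structure but too large for nuclear physics experiments.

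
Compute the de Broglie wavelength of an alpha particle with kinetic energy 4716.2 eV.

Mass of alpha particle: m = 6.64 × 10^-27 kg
2.09 × 10^-13 m

Using λ = h/√(2mKE):

First convert KE to Joules: KE = 4716.2 eV = 7.556 × 10^-16 J

λ = h/√(2mKE)
λ = (6.626 × 10^-34 J·s) / √(2 × 6.64 × 10^-27 kg × 7.556 × 10^-16 J)
λ = 2.09 × 10^-13 m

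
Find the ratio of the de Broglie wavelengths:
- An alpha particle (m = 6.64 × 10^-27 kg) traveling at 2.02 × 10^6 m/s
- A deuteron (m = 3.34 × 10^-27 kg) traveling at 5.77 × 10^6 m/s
λ₁/λ₂ = 1.44

Using λ = h/(mv):

λ₁ = h/(m₁v₁) = 4.94 × 10^-14 m
λ₂ = h/(m₂v₂) = 3.44 × 10^-14 m

Ratio λ₁/λ₂ = (m₂v₂)/(m₁v₁)
         = (3.34 × 10^-27 kg × 5.77 × 10^6 m/s) / (6.64 × 10^-27 kg × 2.02 × 10^6 m/s)
         = 1.44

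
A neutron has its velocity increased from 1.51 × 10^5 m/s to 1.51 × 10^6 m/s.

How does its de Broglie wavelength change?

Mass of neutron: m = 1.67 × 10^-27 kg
The wavelength decreases by a factor of 10.

Using λ = h/(mv):

Initial wavelength: λ₁ = h/(mv₁) = 2.63 × 10^-12 m
Final wavelength: λ₂ = h/(mv₂) = 2.63 × 10^-13 m

Since λ ∝ 1/v, when velocity increases by a factor of 10, the wavelength decreases by a factor of 10.

λ₂/λ₁ = v₁/v₂ = 1/10

The wavelength decreases by a factor of 10.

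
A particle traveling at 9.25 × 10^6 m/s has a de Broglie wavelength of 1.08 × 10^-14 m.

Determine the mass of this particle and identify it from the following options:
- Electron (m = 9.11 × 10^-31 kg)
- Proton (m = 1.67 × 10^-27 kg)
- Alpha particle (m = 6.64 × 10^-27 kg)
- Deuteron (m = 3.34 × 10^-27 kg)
The particle is an alpha particle.

From λ = h/(mv), solve for mass:

m = h/(λv)
m = (6.626 × 10^-34 J·s) / (1.08 × 10^-14 m × 9.25 × 10^6 m/s)
m = 6.63 × 10^-27 kg

Comparing with the listed masses, this is closest to an alpha particle.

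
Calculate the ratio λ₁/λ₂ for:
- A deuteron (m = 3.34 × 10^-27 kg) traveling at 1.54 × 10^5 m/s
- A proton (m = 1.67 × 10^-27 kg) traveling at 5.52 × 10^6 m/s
λ₁/λ₂ = 17.9

Using λ = h/(mv):

λ₁ = h/(m₁v₁) = 1.29 × 10^-12 m
λ₂ = h/(m₂v₂) = 7.19 × 10^-14 m

Ratio λ₁/λ₂ = (m₂v₂)/(m₁v₁)
         = (1.67 × 10^-27 kg × 5.52 × 10^6 m/s) / (3.34 × 10^-27 kg × 1.54 × 10^5 m/s)
         = 17.9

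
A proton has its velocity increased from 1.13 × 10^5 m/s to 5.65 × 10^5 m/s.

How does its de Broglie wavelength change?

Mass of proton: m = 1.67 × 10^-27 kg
The wavelength decreases by a factor of 5.

Using λ = h/(mv):

Initial wavelength: λ₁ = h/(mv₁) = 3.51 × 10^-12 m
Final wavelength: λ₂ = h/(mv₂) = 7.02 × 10^-13 m

Since λ ∝ 1/v, when velocity increases by a factor of 5, the wavelength decreases by a factor of 5.

λ₂/λ₁ = v₁/v₂ = 1/5

The wavelength decreases by a factor of 5.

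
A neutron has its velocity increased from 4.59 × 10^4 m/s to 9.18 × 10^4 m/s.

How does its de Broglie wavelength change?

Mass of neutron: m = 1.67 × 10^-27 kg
The wavelength decreases by a factor of 2.

Using λ = h/(mv):

Initial wavelength: λ₁ = h/(mv₁) = 8.64 × 10^-12 m
Final wavelength: λ₂ = h/(mv₂) = 4.32 × 10^-12 m

Since λ ∝ 1/v, when velocity increases by a factor of 2, the wavelength decreases by a factor of 2.

λ₂/λ₁ = v₁/v₂ = 1/2

The wavelength decreases by a factor of 2.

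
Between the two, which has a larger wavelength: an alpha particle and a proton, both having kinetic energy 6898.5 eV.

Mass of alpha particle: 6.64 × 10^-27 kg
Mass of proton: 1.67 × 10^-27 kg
The proton has the longer wavelength.

Using λ = h/√(2mKE):

For alpha particle: λ₁ = h/√(2m₁KE) = 1.73 × 10^-13 m
For proton: λ₂ = h/√(2m₂KE) = 3.45 × 10^-13 m

Since λ ∝ 1/√m at constant kinetic energy, the lighter particle has the longer wavelength.

The proton has the longer de Broglie wavelength.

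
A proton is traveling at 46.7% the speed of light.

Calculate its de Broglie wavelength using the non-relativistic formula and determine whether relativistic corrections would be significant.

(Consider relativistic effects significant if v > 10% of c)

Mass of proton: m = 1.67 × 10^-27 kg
Yes, relativistic corrections are needed.

Using the non-relativistic de Broglie formula λ = h/(mv):

v = 46.7% × c = 1.400 × 10^8 m/s

λ = h/(mv)
λ = (6.626 × 10^-34 J·s) / (1.67 × 10^-27 kg × 1.400 × 10^8 m/s)
λ = 2.83 × 10^-15 m

Since v = 46.7% of c > 10% of c, relativistic corrections ARE significant and the actual wavelength would differ from this non-relativistic estimate.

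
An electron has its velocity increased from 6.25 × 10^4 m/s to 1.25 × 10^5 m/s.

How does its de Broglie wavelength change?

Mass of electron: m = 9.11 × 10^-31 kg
The wavelength decreases by a factor of 2.

Using λ = h/(mv):

Initial wavelength: λ₁ = h/(mv₁) = 1.16 × 10^-8 m
Final wavelength: λ₂ = h/(mv₂) = 5.82 × 10^-9 m

Since λ ∝ 1/v, when velocity increases by a factor of 2, the wavelength decreases by a factor of 2.

λ₂/λ₁ = v₁/v₂ = 1/2

The wavelength decreases by a factor of 2.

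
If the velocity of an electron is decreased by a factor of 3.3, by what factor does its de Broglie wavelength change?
The wavelength increases by a factor of 3.3.

From λ = h/(mv), the wavelength is inversely proportional to velocity:

λ ∝ 1/v

If v → v/3.3, then λ → 3.3λ

When velocity is decreased by a factor of 3.3, the wavelength increases by a factor of 3.3.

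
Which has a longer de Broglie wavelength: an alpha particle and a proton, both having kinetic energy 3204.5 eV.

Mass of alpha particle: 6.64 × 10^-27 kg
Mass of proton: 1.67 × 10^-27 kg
The proton has the longer wavelength.

Using λ = h/√(2mKE):

For alpha particle: λ₁ = h/√(2m₁KE) = 2.54 × 10^-13 m
For proton: λ₂ = h/√(2m₂KE) = 5.06 × 10^-13 m

Since λ ∝ 1/√m at constant kinetic energy, the lighter particle has the longer wavelength.

The proton has the longer de Broglie wavelength.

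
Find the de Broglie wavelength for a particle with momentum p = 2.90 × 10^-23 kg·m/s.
2.28 × 10^-11 m

Using the de Broglie relation λ = h/p:

λ = h/p
λ = (6.626 × 10^-34 J·s) / (2.90 × 10^-23 kg·m/s)
λ = 2.28 × 10^-11 m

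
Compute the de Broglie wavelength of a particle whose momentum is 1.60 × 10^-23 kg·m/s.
4.14 × 10^-11 m

Using the de Broglie relation λ = h/p:

λ = h/p
λ = (6.626 × 10^-34 J·s) / (1.60 × 10^-23 kg·m/s)
λ = 4.14 × 10^-11 m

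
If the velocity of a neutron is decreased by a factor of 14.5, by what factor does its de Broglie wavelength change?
The wavelength increases by a factor of 14.5.

From λ = h/(mv), the wavelength is inversely proportional to velocity:

λ ∝ 1/v

If v → v/14.5, then λ → 14.5λ

When velocity is decreased by a factor of 14.5, the wavelength increases by a factor of 14.5.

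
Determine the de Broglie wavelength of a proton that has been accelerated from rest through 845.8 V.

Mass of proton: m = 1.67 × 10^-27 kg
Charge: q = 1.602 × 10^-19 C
9.85 × 10^-13 m

When a particle is accelerated through voltage V, it gains kinetic energy KE = qV.

The de Broglie wavelength is then λ = h/√(2mqV):

λ = h/√(2mqV)
λ = (6.626 × 10^-34 J·s) / √(2 × 1.67 × 10^-27 kg × 1.602 × 10^-19 C × 845.8 V)
λ = 9.85 × 10^-13 m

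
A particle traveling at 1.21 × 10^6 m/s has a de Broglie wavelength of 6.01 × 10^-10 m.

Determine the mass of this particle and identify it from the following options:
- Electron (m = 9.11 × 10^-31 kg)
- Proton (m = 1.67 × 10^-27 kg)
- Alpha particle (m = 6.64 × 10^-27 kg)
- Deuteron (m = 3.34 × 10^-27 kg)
The particle is an electron.

From λ = h/(mv), solve for mass:

m = h/(λv)
m = (6.626 × 10^-34 J·s) / (6.01 × 10^-10 m × 1.21 × 10^6 m/s)
m = 9.11 × 10^-31 kg

Comparing with the listed masses, this is closest to an electron.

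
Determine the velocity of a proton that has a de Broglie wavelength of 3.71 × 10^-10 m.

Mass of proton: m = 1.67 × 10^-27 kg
1.07 × 10^3 m/s

From the de Broglie relation λ = h/(mv), we solve for v:

v = h/(mλ)
v = (6.626 × 10^-34 J·s) / (1.67 × 10^-27 kg × 3.71 × 10^-10 m)
v = 1.07 × 10^3 m/s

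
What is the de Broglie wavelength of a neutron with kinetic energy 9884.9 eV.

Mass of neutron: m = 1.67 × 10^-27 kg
2.88 × 10^-13 m

Using λ = h/√(2mKE):

First convert KE to Joules: KE = 9884.9 eV = 1.584 × 10^-15 J

λ = h/√(2mKE)
λ = (6.626 × 10^-34 J·s) / √(2 × 1.67 × 10^-27 kg × 1.584 × 10^-15 J)
λ = 2.88 × 10^-13 m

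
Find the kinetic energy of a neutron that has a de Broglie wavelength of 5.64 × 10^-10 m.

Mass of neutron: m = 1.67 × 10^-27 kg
4.13 × 10^-22 J (or 2.58 × 10^-3 eV)

From λ = h/√(2mKE), we solve for KE:

λ² = h²/(2mKE)
KE = h²/(2mλ²)
KE = (6.626 × 10^-34 J·s)² / (2 × 1.67 × 10^-27 kg × (5.64 × 10^-10 m)²)
KE = 4.13 × 10^-22 J
KE = 2.58 × 10^-3 eV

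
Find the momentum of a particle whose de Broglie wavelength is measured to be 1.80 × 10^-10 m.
3.68 × 10^-24 kg·m/s

From the de Broglie relation λ = h/p, we solve for p:

p = h/λ
p = (6.626 × 10^-34 J·s) / (1.80 × 10^-10 m)
p = 3.68 × 10^-24 kg·m/s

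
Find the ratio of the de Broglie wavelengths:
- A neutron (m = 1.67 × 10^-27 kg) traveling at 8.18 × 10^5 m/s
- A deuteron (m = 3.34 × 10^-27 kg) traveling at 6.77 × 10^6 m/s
λ₁/λ₂ = 16.6

Using λ = h/(mv):

λ₁ = h/(m₁v₁) = 4.85 × 10^-13 m
λ₂ = h/(m₂v₂) = 2.93 × 10^-14 m

Ratio λ₁/λ₂ = (m₂v₂)/(m₁v₁)
         = (3.34 × 10^-27 kg × 6.77 × 10^6 m/s) / (1.67 × 10^-27 kg × 8.18 × 10^5 m/s)
         = 16.6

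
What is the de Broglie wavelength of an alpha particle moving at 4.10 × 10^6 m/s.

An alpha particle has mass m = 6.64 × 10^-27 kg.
2.43 × 10^-14 m

Using the de Broglie relation λ = h/(mv):

λ = h/(mv)
λ = (6.626 × 10^-34 J·s) / (6.64 × 10^-27 kg × 4.10 × 10^6 m/s)
λ = 2.43 × 10^-14 m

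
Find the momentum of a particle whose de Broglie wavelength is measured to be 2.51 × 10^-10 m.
2.64 × 10^-24 kg·m/s

From the de Broglie relation λ = h/p, we solve for p:

p = h/λ
p = (6.626 × 10^-34 J·s) / (2.51 × 10^-10 m)
p = 2.64 × 10^-24 kg·m/s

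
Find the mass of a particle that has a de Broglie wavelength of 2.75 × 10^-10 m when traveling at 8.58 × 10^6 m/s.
2.81 × 10^-31 kg

From the de Broglie relation λ = h/(mv), we solve for m:

m = h/(λv)
m = (6.626 × 10^-34 J·s) / (2.75 × 10^-10 m × 8.58 × 10^6 m/s)
m = 2.81 × 10^-31 kg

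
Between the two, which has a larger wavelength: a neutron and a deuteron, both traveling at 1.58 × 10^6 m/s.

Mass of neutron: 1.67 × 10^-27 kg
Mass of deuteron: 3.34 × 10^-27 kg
The neutron has the longer wavelength.

Using λ = h/(mv), since both particles have the same velocity, the wavelength depends only on mass.

For neutron: λ₁ = h/(m₁v) = 2.51 × 10^-13 m
For deuteron: λ₂ = h/(m₂v) = 1.26 × 10^-13 m

Since λ ∝ 1/m at constant velocity, the lighter particle has the longer wavelength.

The neutron has the longer de Broglie wavelength.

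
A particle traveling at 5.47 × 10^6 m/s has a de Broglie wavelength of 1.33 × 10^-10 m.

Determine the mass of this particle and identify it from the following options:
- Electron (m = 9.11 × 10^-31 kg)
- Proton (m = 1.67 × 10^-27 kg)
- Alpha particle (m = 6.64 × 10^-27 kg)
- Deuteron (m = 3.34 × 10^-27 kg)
The particle is an electron.

From λ = h/(mv), solve for mass:

m = h/(λv)
m = (6.626 × 10^-34 J·s) / (1.33 × 10^-10 m × 5.47 × 10^6 m/s)
m = 9.11 × 10^-31 kg

Comparing with the listed masses, this is closest to an electron.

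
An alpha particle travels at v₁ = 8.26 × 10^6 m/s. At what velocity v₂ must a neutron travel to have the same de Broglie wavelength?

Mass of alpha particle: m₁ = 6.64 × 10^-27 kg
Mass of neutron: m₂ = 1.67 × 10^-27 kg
v₂ = 3.28 × 10^7 m/s

For equal de Broglie wavelengths: λ₁ = λ₂

h/(m₁v₁) = h/(m₂v₂)
m₁v₁ = m₂v₂
v₂ = v₁ · (m₁/m₂)

v₂ = 8.26 × 10^6 m/s × (6.64 × 10^-27 kg / 1.67 × 10^-27 kg)
v₂ = 3.28 × 10^7 m/s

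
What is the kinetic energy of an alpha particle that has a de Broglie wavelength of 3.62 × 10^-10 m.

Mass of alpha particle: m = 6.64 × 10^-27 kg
2.52 × 10^-22 J (or 1.57 × 10^-3 eV)

From λ = h/√(2mKE), we solve for KE:

λ² = h²/(2mKE)
KE = h²/(2mλ²)
KE = (6.626 × 10^-34 J·s)² / (2 × 6.64 × 10^-27 kg × (3.62 × 10^-10 m)²)
KE = 2.52 × 10^-22 J
KE = 1.57 × 10^-3 eV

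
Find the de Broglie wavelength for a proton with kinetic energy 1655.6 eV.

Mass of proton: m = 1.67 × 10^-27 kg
7.04 × 10^-13 m

Using λ = h/√(2mKE):

First convert KE to Joules: KE = 1655.6 eV = 2.653 × 10^-16 J

λ = h/√(2mKE)
λ = (6.626 × 10^-34 J·s) / √(2 × 1.67 × 10^-27 kg × 2.653 × 10^-16 J)
λ = 7.04 × 10^-13 m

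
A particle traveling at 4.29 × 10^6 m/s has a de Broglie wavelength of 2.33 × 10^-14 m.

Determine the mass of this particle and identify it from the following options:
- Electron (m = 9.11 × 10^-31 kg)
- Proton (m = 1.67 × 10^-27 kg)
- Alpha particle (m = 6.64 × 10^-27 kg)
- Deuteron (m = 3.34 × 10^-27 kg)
The particle is an alpha particle.

From λ = h/(mv), solve for mass:

m = h/(λv)
m = (6.626 × 10^-34 J·s) / (2.33 × 10^-14 m × 4.29 × 10^6 m/s)
m = 6.63 × 10^-27 kg

Comparing with the listed masses, this is closest to an alpha particle.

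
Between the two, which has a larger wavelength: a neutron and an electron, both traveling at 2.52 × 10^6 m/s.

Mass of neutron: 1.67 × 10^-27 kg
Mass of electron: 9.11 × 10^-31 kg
The electron has the longer wavelength.

Using λ = h/(mv), since both particles have the same velocity, the wavelength depends only on mass.

For neutron: λ₁ = h/(m₁v) = 1.57 × 10^-13 m
For electron: λ₂ = h/(m₂v) = 2.89 × 10^-10 m

Since λ ∝ 1/m at constant velocity, the lighter particle has the longer wavelength.

The electron has the longer de Broglie wavelength.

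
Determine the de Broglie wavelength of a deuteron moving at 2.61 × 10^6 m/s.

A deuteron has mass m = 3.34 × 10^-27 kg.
7.60 × 10^-14 m

Using the de Broglie relation λ = h/(mv):

λ = h/(mv)
λ = (6.626 × 10^-34 J·s) / (3.34 × 10^-27 kg × 2.61 × 10^6 m/s)
λ = 7.60 × 10^-14 m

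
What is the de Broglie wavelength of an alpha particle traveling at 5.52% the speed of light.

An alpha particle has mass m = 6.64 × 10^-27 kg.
6.03 × 10^-15 m

Using the de Broglie relation λ = h/(mv):

v = 5.52% × c = 1.655 × 10^7 m/s

λ = h/(mv)
λ = (6.626 × 10^-34 J·s) / (6.64 × 10^-27 kg × 1.655 × 10^7 m/s)
λ = 6.03 × 10^-15 m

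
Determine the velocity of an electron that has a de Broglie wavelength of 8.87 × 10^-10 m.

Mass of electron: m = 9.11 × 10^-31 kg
8.20 × 10^5 m/s

From the de Broglie relation λ = h/(mv), we solve for v:

v = h/(mλ)
v = (6.626 × 10^-34 J·s) / (9.11 × 10^-31 kg × 8.87 × 10^-10 m)
v = 8.20 × 10^5 m/s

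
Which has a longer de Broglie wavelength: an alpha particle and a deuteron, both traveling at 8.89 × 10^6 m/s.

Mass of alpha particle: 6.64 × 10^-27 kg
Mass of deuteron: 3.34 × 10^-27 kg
The deuteron has the longer wavelength.

Using λ = h/(mv), since both particles have the same velocity, the wavelength depends only on mass.

For alpha particle: λ₁ = h/(m₁v) = 1.12 × 10^-14 m
For deuteron: λ₂ = h/(m₂v) = 2.23 × 10^-14 m

Since λ ∝ 1/m at constant velocity, the lighter particle has the longer wavelength.

The deuteron has the longer de Broglie wavelength.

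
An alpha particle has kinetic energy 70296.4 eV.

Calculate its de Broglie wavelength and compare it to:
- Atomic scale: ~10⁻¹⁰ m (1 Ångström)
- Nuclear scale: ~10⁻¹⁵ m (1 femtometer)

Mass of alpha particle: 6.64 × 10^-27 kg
λ = 5.42 × 10^-14 m, which is between nuclear and atomic scales.

Using λ = h/√(2mKE):

KE = 70296.4 eV = 1.126 × 10^-14 J

λ = h/√(2mKE)
λ = (6.626 × 10^-34 J·s) / √(2 × 6.64 × 10^-27 kg × 1.126 × 10^-14 J)
λ = 5.42 × 10^-14 m

Comparison:
- Atomic scale (10⁻¹⁰ m): λ is 0.00054× this size
- Nuclear scale (10⁻¹⁵ m): λ is 54× this size

The wavelength is between nuclear and atomic scales.

This wavelength is appropriate for probing atomic structure but too large for nuclear physics experiments.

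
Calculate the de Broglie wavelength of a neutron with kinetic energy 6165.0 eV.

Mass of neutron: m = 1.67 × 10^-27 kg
3.65 × 10^-13 m

Using λ = h/√(2mKE):

First convert KE to Joules: KE = 6165.0 eV = 9.877 × 10^-16 J

λ = h/√(2mKE)
λ = (6.626 × 10^-34 J·s) / √(2 × 1.67 × 10^-27 kg × 9.877 × 10^-16 J)
λ = 3.65 × 10^-13 m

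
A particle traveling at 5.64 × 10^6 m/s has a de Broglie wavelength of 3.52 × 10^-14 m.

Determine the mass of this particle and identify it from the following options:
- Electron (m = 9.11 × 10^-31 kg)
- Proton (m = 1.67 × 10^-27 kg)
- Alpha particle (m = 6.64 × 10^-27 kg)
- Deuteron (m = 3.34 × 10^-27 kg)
The particle is a deuteron.

From λ = h/(mv), solve for mass:

m = h/(λv)
m = (6.626 × 10^-34 J·s) / (3.52 × 10^-14 m × 5.64 × 10^6 m/s)
m = 3.34 × 10^-27 kg

Comparing with the listed masses, this is closest to a deuteron.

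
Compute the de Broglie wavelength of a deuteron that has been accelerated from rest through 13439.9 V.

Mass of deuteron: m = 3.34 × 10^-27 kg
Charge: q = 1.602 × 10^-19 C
1.75 × 10^-13 m

When a particle is accelerated through voltage V, it gains kinetic energy KE = qV.

The de Broglie wavelength is then λ = h/√(2mqV):

λ = h/√(2mqV)
λ = (6.626 × 10^-34 J·s) / √(2 × 3.34 × 10^-27 kg × 1.602 × 10^-19 C × 13439.9 V)
λ = 1.75 × 10^-13 m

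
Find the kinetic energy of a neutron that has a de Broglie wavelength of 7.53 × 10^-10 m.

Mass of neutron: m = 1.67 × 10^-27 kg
2.32 × 10^-22 J (or 1.45 × 10^-3 eV)

From λ = h/√(2mKE), we solve for KE:

λ² = h²/(2mKE)
KE = h²/(2mλ²)
KE = (6.626 × 10^-34 J·s)² / (2 × 1.67 × 10^-27 kg × (7.53 × 10^-10 m)²)
KE = 2.32 × 10^-22 J
KE = 1.45 × 10^-3 eV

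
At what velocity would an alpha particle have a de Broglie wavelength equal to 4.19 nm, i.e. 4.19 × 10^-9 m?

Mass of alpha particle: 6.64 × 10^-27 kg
2.38 × 10^1 m/s

From λ = h/(mv), solve for v:

v = h/(mλ)
v = (6.626 × 10^-34 J·s) / (6.64 × 10^-27 kg × 4.19 × 10^-9 m)
v = 2.38 × 10^1 m/s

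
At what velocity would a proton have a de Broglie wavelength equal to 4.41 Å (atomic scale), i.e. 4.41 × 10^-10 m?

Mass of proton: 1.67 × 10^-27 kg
9.00 × 10^2 m/s

From λ = h/(mv), solve for v:

v = h/(mλ)
v = (6.626 × 10^-34 J·s) / (1.67 × 10^-27 kg × 4.41 × 10^-10 m)
v = 9.00 × 10^2 m/s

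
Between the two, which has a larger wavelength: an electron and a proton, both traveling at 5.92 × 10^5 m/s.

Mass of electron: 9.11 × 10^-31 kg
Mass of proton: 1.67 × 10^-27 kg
The electron has the longer wavelength.

Using λ = h/(mv), since both particles have the same velocity, the wavelength depends only on mass.

For electron: λ₁ = h/(m₁v) = 1.23 × 10^-9 m
For proton: λ₂ = h/(m₂v) = 6.70 × 10^-13 m

Since λ ∝ 1/m at constant velocity, the lighter particle has the longer wavelength.

The electron has the longer de Broglie wavelength.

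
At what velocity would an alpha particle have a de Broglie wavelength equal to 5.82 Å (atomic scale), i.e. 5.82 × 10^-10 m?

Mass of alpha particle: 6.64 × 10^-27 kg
1.71 × 10^2 m/s

From λ = h/(mv), solve for v:

v = h/(mλ)
v = (6.626 × 10^-34 J·s) / (6.64 × 10^-27 kg × 5.82 × 10^-10 m)
v = 1.71 × 10^2 m/s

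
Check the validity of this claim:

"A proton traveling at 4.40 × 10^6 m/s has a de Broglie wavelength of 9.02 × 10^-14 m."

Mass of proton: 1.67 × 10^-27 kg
True

The claim is correct.

Using λ = h/(mv):
λ = (6.626 × 10^-34 J·s) / (1.67 × 10^-27 kg × 4.40 × 10^6 m/s)
λ = 9.02 × 10^-14 m

This matches the claimed value.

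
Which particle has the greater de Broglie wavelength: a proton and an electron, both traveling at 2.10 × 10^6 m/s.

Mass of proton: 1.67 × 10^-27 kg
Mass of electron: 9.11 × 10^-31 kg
The electron has the longer wavelength.

Using λ = h/(mv), since both particles have the same velocity, the wavelength depends only on mass.

For proton: λ₁ = h/(m₁v) = 1.89 × 10^-13 m
For electron: λ₂ = h/(m₂v) = 3.46 × 10^-10 m

Since λ ∝ 1/m at constant velocity, the lighter particle has the longer wavelength.

The electron has the longer de Broglie wavelength.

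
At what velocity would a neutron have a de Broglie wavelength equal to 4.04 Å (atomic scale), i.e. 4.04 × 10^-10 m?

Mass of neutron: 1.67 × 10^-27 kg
9.82 × 10^2 m/s

From λ = h/(mv), solve for v:

v = h/(mλ)
v = (6.626 × 10^-34 J·s) / (1.67 × 10^-27 kg × 4.04 × 10^-10 m)
v = 9.82 × 10^2 m/s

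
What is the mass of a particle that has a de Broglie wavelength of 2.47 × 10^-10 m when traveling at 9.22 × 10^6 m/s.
2.91 × 10^-31 kg

From the de Broglie relation λ = h/(mv), we solve for m:

m = h/(λv)
m = (6.626 × 10^-34 J·s) / (2.47 × 10^-10 m × 9.22 × 10^6 m/s)
m = 2.91 × 10^-31 kg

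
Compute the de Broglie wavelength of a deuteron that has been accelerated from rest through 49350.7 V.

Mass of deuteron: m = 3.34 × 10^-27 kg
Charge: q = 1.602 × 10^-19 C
9.12 × 10^-14 m

When a particle is accelerated through voltage V, it gains kinetic energy KE = qV.

The de Broglie wavelength is then λ = h/√(2mqV):

λ = h/√(2mqV)
λ = (6.626 × 10^-34 J·s) / √(2 × 3.34 × 10^-27 kg × 1.602 × 10^-19 C × 49350.7 V)
λ = 9.12 × 10^-14 m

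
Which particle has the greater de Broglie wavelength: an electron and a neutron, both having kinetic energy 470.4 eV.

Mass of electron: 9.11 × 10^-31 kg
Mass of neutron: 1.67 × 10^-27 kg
The electron has the longer wavelength.

Using λ = h/√(2mKE):

For electron: λ₁ = h/√(2m₁KE) = 5.65 × 10^-11 m
For neutron: λ₂ = h/√(2m₂KE) = 1.32 × 10^-12 m

Since λ ∝ 1/√m at constant kinetic energy, the lighter particle has the longer wavelength.

The electron has the longer de Broglie wavelength.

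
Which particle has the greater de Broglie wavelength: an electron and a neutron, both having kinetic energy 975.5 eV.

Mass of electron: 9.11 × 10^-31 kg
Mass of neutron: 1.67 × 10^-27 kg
The electron has the longer wavelength.

Using λ = h/√(2mKE):

For electron: λ₁ = h/√(2m₁KE) = 3.93 × 10^-11 m
For neutron: λ₂ = h/√(2m₂KE) = 9.17 × 10^-13 m

Since λ ∝ 1/√m at constant kinetic energy, the lighter particle has the longer wavelength.

The electron has the longer de Broglie wavelength.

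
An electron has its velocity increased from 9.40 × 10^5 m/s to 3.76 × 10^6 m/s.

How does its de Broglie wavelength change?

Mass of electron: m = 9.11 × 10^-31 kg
The wavelength decreases by a factor of 4.

Using λ = h/(mv):

Initial wavelength: λ₁ = h/(mv₁) = 7.74 × 10^-10 m
Final wavelength: λ₂ = h/(mv₂) = 1.93 × 10^-10 m

Since λ ∝ 1/v, when velocity increases by a factor of 4, the wavelength decreases by a factor of 4.

λ₂/λ₁ = v₁/v₂ = 1/4

The wavelength decreases by a factor of 4.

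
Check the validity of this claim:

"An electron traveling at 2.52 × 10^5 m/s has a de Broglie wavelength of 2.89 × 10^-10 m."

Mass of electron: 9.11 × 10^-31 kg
False

The claim is incorrect.

Using λ = h/(mv):
λ = (6.626 × 10^-34 J·s) / (9.11 × 10^-31 kg × 2.52 × 10^5 m/s)
λ = 2.89 × 10^-9 m

The actual wavelength differs from the claimed 2.89 × 10^-10 m.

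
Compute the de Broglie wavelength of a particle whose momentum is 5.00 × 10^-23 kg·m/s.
1.33 × 10^-11 m

Using the de Broglie relation λ = h/p:

λ = h/p
λ = (6.626 × 10^-34 J·s) / (5.00 × 10^-23 kg·m/s)
λ = 1.33 × 10^-11 m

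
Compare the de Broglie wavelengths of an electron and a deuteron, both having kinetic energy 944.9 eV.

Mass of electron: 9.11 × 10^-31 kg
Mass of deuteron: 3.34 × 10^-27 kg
The electron has the longer wavelength.

Using λ = h/√(2mKE):

For electron: λ₁ = h/√(2m₁KE) = 3.99 × 10^-11 m
For deuteron: λ₂ = h/√(2m₂KE) = 6.59 × 10^-13 m

Since λ ∝ 1/√m at constant kinetic energy, the lighter particle has the longer wavelength.

The electron has the longer de Broglie wavelength.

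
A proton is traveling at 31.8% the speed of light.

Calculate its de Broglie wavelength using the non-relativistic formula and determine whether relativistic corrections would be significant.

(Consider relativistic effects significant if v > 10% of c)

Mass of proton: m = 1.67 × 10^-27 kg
Yes, relativistic corrections are needed.

Using the non-relativistic de Broglie formula λ = h/(mv):

v = 31.8% × c = 9.533 × 10^7 m/s

λ = h/(mv)
λ = (6.626 × 10^-34 J·s) / (1.67 × 10^-27 kg × 9.533 × 10^7 m/s)
λ = 4.16 × 10^-15 m

Since v = 31.8% of c > 10% of c, relativistic corrections ARE significant and the actual wavelength would differ from this non-relativistic estimate.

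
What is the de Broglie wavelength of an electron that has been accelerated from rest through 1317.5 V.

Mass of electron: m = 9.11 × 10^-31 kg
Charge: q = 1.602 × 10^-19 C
3.38 × 10^-11 m

When a particle is accelerated through voltage V, it gains kinetic energy KE = qV.

The de Broglie wavelength is then λ = h/√(2mqV):

λ = h/√(2mqV)
λ = (6.626 × 10^-34 J·s) / √(2 × 9.11 × 10^-31 kg × 1.602 × 10^-19 C × 1317.5 V)
λ = 3.38 × 10^-11 m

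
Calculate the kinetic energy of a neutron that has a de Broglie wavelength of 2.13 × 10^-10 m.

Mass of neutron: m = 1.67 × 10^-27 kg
2.90 × 10^-21 J (or 0.0181 eV)

From λ = h/√(2mKE), we solve for KE:

λ² = h²/(2mKE)
KE = h²/(2mλ²)
KE = (6.626 × 10^-34 J·s)² / (2 × 1.67 × 10^-27 kg × (2.13 × 10^-10 m)²)
KE = 2.90 × 10^-21 J
KE = 0.0181 eV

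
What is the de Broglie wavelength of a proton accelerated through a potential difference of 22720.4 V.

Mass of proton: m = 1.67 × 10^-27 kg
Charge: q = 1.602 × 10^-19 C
1.90 × 10^-13 m

When a particle is accelerated through voltage V, it gains kinetic energy KE = qV.

The de Broglie wavelength is then λ = h/√(2mqV):

λ = h/√(2mqV)
λ = (6.626 × 10^-34 J·s) / √(2 × 1.67 × 10^-27 kg × 1.602 × 10^-19 C × 22720.4 V)
λ = 1.90 × 10^-13 m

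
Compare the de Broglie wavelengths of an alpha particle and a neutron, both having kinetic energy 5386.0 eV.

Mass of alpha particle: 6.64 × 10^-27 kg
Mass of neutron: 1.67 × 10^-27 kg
The neutron has the longer wavelength.

Using λ = h/√(2mKE):

For alpha particle: λ₁ = h/√(2m₁KE) = 1.96 × 10^-13 m
For neutron: λ₂ = h/√(2m₂KE) = 3.90 × 10^-13 m

Since λ ∝ 1/√m at constant kinetic energy, the lighter particle has the longer wavelength.

The neutron has the longer de Broglie wavelength.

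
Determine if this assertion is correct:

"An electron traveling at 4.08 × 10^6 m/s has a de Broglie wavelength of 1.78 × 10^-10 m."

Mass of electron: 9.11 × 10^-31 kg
True

The claim is correct.

Using λ = h/(mv):
λ = (6.626 × 10^-34 J·s) / (9.11 × 10^-31 kg × 4.08 × 10^6 m/s)
λ = 1.78 × 10^-10 m

This matches the claimed value.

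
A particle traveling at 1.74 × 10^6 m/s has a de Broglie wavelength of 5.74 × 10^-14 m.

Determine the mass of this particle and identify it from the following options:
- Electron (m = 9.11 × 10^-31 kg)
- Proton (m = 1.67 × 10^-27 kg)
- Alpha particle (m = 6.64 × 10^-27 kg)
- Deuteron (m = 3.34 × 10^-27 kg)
The particle is an alpha particle.

From λ = h/(mv), solve for mass:

m = h/(λv)
m = (6.626 × 10^-34 J·s) / (5.74 × 10^-14 m × 1.74 × 10^6 m/s)
m = 6.63 × 10^-27 kg

Comparing with the listed masses, this is closest to an alpha particle.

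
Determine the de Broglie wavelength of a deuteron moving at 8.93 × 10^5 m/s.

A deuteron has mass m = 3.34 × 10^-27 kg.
2.22 × 10^-13 m

Using the de Broglie relation λ = h/(mv):

λ = h/(mv)
λ = (6.626 × 10^-34 J·s) / (3.34 × 10^-27 kg × 8.93 × 10^5 m/s)
λ = 2.22 × 10^-13 m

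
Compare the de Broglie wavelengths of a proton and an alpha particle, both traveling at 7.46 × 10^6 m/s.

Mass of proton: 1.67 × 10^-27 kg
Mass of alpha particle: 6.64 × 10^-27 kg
The proton has the longer wavelength.

Using λ = h/(mv), since both particles have the same velocity, the wavelength depends only on mass.

For proton: λ₁ = h/(m₁v) = 5.32 × 10^-14 m
For alpha particle: λ₂ = h/(m₂v) = 1.34 × 10^-14 m

Since λ ∝ 1/m at constant velocity, the lighter particle has the longer wavelength.

The proton has the longer de Broglie wavelength.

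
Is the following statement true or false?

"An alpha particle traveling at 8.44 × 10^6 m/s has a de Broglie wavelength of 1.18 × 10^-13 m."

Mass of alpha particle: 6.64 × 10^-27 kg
False

The claim is incorrect.

Using λ = h/(mv):
λ = (6.626 × 10^-34 J·s) / (6.64 × 10^-27 kg × 8.44 × 10^6 m/s)
λ = 1.18 × 10^-14 m

The actual wavelength differs from the claimed 1.18 × 10^-13 m.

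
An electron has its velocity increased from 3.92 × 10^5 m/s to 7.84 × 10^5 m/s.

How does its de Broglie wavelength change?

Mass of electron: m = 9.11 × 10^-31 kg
The wavelength decreases by a factor of 2.

Using λ = h/(mv):

Initial wavelength: λ₁ = h/(mv₁) = 1.86 × 10^-9 m
Final wavelength: λ₂ = h/(mv₂) = 9.28 × 10^-10 m

Since λ ∝ 1/v, when velocity increases by a factor of 2, the wavelength decreases by a factor of 2.

λ₂/λ₁ = v₁/v₂ = 1/2

The wavelength decreases by a factor of 2.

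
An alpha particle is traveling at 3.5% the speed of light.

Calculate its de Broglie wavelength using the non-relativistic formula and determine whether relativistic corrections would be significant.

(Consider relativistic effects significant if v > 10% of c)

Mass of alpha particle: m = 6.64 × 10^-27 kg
No, relativistic corrections are not needed.

Using the non-relativistic de Broglie formula λ = h/(mv):

v = 3.5% × c = 1.049 × 10^7 m/s

λ = h/(mv)
λ = (6.626 × 10^-34 J·s) / (6.64 × 10^-27 kg × 1.049 × 10^7 m/s)
λ = 9.51 × 10^-15 m

Since v = 3.5% of c < 10% of c, relativistic corrections are NOT significant and this non-relativistic result is a good approximation.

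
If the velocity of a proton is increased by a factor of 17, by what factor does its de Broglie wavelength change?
The wavelength decreases by a factor of 17.

From λ = h/(mv), the wavelength is inversely proportional to velocity:

λ ∝ 1/v

If v → 17v, then λ → λ/17

When velocity is increased by a factor of 17, the wavelength decreases by a factor of 17.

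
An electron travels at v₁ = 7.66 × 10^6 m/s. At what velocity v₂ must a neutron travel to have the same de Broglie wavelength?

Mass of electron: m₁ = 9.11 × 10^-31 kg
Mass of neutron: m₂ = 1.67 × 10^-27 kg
v₂ = 4.18 × 10^3 m/s

For equal de Broglie wavelengths: λ₁ = λ₂

h/(m₁v₁) = h/(m₂v₂)
m₁v₁ = m₂v₂
v₂ = v₁ · (m₁/m₂)

v₂ = 7.66 × 10^6 m/s × (9.11 × 10^-31 kg / 1.67 × 10^-27 kg)
v₂ = 4.18 × 10^3 m/s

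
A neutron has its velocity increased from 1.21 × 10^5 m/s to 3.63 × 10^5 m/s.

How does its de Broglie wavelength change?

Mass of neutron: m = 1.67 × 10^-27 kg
The wavelength decreases by a factor of 3.

Using λ = h/(mv):

Initial wavelength: λ₁ = h/(mv₁) = 3.28 × 10^-12 m
Final wavelength: λ₂ = h/(mv₂) = 1.09 × 10^-12 m

Since λ ∝ 1/v, when velocity increases by a factor of 3, the wavelength decreases by a factor of 3.

λ₂/λ₁ = v₁/v₂ = 1/3

The wavelength decreases by a factor of 3.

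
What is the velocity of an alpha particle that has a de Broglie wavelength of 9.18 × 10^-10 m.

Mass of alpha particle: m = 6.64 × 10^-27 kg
1.09 × 10^2 m/s

From the de Broglie relation λ = h/(mv), we solve for v:

v = h/(mλ)
v = (6.626 × 10^-34 J·s) / (6.64 × 10^-27 kg × 9.18 × 10^-10 m)
v = 1.09 × 10^2 m/s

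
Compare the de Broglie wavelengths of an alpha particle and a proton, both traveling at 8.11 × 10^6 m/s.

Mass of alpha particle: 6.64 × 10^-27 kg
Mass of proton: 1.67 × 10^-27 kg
The proton has the longer wavelength.

Using λ = h/(mv), since both particles have the same velocity, the wavelength depends only on mass.

For alpha particle: λ₁ = h/(m₁v) = 1.23 × 10^-14 m
For proton: λ₂ = h/(m₂v) = 4.89 × 10^-14 m

Since λ ∝ 1/m at constant velocity, the lighter particle has the longer wavelength.

The proton has the longer de Broglie wavelength.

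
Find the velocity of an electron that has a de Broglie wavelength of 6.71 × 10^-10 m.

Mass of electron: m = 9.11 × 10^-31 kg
1.08 × 10^6 m/s

From the de Broglie relation λ = h/(mv), we solve for v:

v = h/(mλ)
v = (6.626 × 10^-34 J·s) / (9.11 × 10^-31 kg × 6.71 × 10^-10 m)
v = 1.08 × 10^6 m/s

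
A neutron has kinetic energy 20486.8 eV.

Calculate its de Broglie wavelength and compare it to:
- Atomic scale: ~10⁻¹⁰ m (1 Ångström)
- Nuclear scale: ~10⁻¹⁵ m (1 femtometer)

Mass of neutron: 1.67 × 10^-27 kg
λ = 2.00 × 10^-13 m, which is between nuclear and atomic scales.

Using λ = h/√(2mKE):

KE = 20486.8 eV = 3.282 × 10^-15 J

λ = h/√(2mKE)
λ = (6.626 × 10^-34 J·s) / √(2 × 1.67 × 10^-27 kg × 3.282 × 10^-15 J)
λ = 2.00 × 10^-13 m

Comparison:
- Atomic scale (10⁻¹⁰ m): λ is 0.002× this size
- Nuclear scale (10⁻¹⁵ m): λ is 2e+02× this size

The wavelength is between nuclear and atomic scales.

This wavelength is appropriate for probing atomic structure but too large for nuclear physics experiments.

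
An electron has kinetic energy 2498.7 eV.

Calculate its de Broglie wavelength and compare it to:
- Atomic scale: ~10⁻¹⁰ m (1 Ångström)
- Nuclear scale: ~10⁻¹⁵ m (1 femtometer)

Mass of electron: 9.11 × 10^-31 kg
λ = 2.45 × 10^-11 m, which is between nuclear and atomic scales.

Using λ = h/√(2mKE):

KE = 2498.7 eV = 4.003 × 10^-16 J

λ = h/√(2mKE)
λ = (6.626 × 10^-34 J·s) / √(2 × 9.11 × 10^-31 kg × 4.003 × 10^-16 J)
λ = 2.45 × 10^-11 m

Comparison:
- Atomic scale (10⁻¹⁰ m): λ is 0.25× this size
- Nuclear scale (10⁻¹⁵ m): λ is 2.5e+04× this size

The wavelength is between nuclear and atomic scales.

This wavelength is appropriate for probing atomic structure but too large for nuclear physics experiments.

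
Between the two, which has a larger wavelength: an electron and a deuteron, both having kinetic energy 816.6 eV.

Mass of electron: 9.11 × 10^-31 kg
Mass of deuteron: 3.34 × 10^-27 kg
The electron has the longer wavelength.

Using λ = h/√(2mKE):

For electron: λ₁ = h/√(2m₁KE) = 4.29 × 10^-11 m
For deuteron: λ₂ = h/√(2m₂KE) = 7.09 × 10^-13 m

Since λ ∝ 1/√m at constant kinetic energy, the lighter particle has the longer wavelength.

The electron has the longer de Broglie wavelength.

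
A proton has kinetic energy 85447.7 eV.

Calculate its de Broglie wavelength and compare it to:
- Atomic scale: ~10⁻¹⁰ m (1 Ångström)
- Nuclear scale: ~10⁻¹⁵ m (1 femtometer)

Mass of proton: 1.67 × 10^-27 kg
λ = 9.80 × 10^-14 m, which is between nuclear and atomic scales.

Using λ = h/√(2mKE):

KE = 85447.7 eV = 1.369 × 10^-14 J

λ = h/√(2mKE)
λ = (6.626 × 10^-34 J·s) / √(2 × 1.67 × 10^-27 kg × 1.369 × 10^-14 J)
λ = 9.80 × 10^-14 m

Comparison:
- Atomic scale (10⁻¹⁰ m): λ is 0.00098× this size
- Nuclear scale (10⁻¹⁵ m): λ is 98× this size

The wavelength is between nuclear and atomic scales.

This wavelength is appropriate for probing atomic structure but too large for nuclear physics experiments.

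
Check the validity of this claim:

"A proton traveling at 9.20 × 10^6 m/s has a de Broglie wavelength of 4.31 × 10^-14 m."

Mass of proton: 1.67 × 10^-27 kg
True

The claim is correct.

Using λ = h/(mv):
λ = (6.626 × 10^-34 J·s) / (1.67 × 10^-27 kg × 9.20 × 10^6 m/s)
λ = 4.31 × 10^-14 m

This matches the claimed value.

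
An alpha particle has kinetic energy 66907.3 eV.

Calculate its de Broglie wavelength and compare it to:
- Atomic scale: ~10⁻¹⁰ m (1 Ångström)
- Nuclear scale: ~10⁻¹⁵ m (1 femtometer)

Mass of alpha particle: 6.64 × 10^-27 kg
λ = 5.55 × 10^-14 m, which is between nuclear and atomic scales.

Using λ = h/√(2mKE):

KE = 66907.3 eV = 1.072 × 10^-14 J

λ = h/√(2mKE)
λ = (6.626 × 10^-34 J·s) / √(2 × 6.64 × 10^-27 kg × 1.072 × 10^-14 J)
λ = 5.55 × 10^-14 m

Comparison:
- Atomic scale (10⁻¹⁰ m): λ is 0.00056× this size
- Nuclear scale (10⁻¹⁵ m): λ is 56× this size

The wavelength is between nuclear and atomic scales.

This wavelength is appropriate for probing atomic structure but too large for nuclear physics experiments.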